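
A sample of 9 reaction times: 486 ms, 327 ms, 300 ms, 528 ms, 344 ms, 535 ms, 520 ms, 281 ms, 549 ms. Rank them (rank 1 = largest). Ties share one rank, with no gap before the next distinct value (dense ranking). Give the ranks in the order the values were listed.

Sorted (descending): 549, 535, 528, 520, 486, 344, 327, 300, 281
No ties — each value takes its position as its rank.

5, 7, 8, 3, 6, 2, 4, 9, 1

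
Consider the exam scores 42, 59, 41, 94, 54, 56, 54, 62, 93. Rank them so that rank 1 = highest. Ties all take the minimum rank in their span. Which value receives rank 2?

93

Sorted (descending): 94, 93, 62, 59, 56, 54, 54, 42, 41
The 2 values of 54 occupy positions 6–7 → each gets rank 6.
Rank 2 → value 93.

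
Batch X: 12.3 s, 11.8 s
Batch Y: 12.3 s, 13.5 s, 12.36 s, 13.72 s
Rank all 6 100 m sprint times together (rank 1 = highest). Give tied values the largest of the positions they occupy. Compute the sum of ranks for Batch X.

11

Sorted (descending): 13.72, 13.5, 12.36, 12.3, 12.3, 11.8
The 2 values of 12.3 occupy positions 4–5 → each gets rank 5.
Batch X values → pooled ranks: 12.3→5, 11.8→6
Rank sum = 5 + 6 = 11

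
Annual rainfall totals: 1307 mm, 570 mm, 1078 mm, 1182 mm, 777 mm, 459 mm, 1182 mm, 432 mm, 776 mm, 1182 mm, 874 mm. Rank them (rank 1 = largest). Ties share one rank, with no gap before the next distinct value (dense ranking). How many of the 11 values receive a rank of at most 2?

Sorted (descending): 1307, 1182, 1182, 1182, 1078, 874, 777, 776, 570, 459, 432
The 3 values of 1182 share dense rank 2.
Remaining distinct values take the next consecutive integers.
Ranks ≤ 2: {1, 2, 2, 2} → 4 values.

4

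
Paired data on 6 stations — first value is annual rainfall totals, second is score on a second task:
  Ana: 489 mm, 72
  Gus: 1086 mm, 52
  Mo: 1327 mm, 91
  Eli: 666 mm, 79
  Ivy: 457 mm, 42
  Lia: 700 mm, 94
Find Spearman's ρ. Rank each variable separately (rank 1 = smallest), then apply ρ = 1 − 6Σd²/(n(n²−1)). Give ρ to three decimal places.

0.543

Ranks of variable 1: 2, 5, 6, 3, 1, 4
Ranks of variable 2: 3, 2, 5, 4, 1, 6
d = r₁ − r₂: -1, 3, 1, -1, 0, -2
d²: 1, 9, 1, 1, 0, 4; Σd² = 16
ρ = 1 − 6·16/(6·35) = 1 − 96/210 = 0.543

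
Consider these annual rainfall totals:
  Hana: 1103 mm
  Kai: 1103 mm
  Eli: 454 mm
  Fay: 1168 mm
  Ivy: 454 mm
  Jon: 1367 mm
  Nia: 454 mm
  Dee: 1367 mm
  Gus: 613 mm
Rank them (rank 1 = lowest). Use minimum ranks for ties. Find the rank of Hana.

Sorted (ascending): 454, 454, 454, 613, 1103, 1103, 1168, 1367, 1367
The 3 values of 454 occupy positions 1–3 → each gets rank 1.
The 2 values of 1103 occupy positions 5–6 → each gets rank 5.
The 2 values of 1367 occupy positions 8–9 → each gets rank 8.
Hana has value 1103 mm → rank 5.

5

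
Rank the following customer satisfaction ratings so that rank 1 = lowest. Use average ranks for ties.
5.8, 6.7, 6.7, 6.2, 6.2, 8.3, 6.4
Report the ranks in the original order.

Sorted (ascending): 5.8, 6.2, 6.2, 6.4, 6.7, 6.7, 8.3
The 2 values of 6.2 occupy positions 2–3 → average rank (2+3)/2 = 2.5.
The 2 values of 6.7 occupy positions 5–6 → average rank (5+6)/2 = 5.5.

1, 5.5, 5.5, 2.5, 2.5, 7, 4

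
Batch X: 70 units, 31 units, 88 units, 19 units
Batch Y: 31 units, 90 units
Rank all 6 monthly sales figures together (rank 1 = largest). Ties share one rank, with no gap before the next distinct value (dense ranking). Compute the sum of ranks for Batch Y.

5

Sorted (descending): 90, 88, 70, 31, 31, 19
The 2 values of 31 share dense rank 4.
Remaining distinct values take the next consecutive integers.
Batch Y values → pooled ranks: 31→4, 90→1
Rank sum = 4 + 1 = 5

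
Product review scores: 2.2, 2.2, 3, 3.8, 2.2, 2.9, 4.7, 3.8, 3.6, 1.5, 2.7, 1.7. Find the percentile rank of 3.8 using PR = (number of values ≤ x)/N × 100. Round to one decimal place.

91.7

N = 12.
Strictly below 3.8: 9. Equal to 3.8: 2.
PR = 11/12 × 100 = 91.7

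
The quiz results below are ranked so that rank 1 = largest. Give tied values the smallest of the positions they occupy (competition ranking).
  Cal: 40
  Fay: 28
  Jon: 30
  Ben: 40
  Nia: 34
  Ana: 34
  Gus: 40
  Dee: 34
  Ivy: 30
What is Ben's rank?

1

Sorted (descending): 40, 40, 40, 34, 34, 34, 30, 30, 28
The 3 values of 40 occupy positions 1–3 → each gets rank 1.
The 3 values of 34 occupy positions 4–6 → each gets rank 4.
The 2 values of 30 occupy positions 7–8 → each gets rank 7.
Ben has value 40 → rank 1.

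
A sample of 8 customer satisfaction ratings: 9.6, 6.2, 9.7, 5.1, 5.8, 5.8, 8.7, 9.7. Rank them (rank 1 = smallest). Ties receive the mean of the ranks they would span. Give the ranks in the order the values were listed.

6, 4, 7.5, 1, 2.5, 2.5, 5, 7.5

Sorted (ascending): 5.1, 5.8, 5.8, 6.2, 8.7, 9.6, 9.7, 9.7
The 2 values of 5.8 occupy positions 2–3 → average rank (2+3)/2 = 2.5.
The 2 values of 9.7 occupy positions 7–8 → average rank (7+8)/2 = 7.5.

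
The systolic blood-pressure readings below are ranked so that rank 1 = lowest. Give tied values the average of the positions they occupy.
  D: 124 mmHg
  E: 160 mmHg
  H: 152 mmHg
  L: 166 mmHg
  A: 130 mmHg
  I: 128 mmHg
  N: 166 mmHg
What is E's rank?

5

Sorted (ascending): 124, 128, 130, 152, 160, 166, 166
The 2 values of 166 occupy positions 6–7 → average rank (6+7)/2 = 6.5.
E has value 160 mmHg → rank 5.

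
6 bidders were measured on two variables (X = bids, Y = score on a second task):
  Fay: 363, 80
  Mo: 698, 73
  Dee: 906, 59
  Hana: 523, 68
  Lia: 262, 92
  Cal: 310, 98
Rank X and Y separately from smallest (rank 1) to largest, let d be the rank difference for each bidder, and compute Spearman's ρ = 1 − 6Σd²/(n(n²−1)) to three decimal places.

Ranks of variable 1: 3, 5, 6, 4, 1, 2
Ranks of variable 2: 4, 3, 1, 2, 5, 6
d = r₁ − r₂: -1, 2, 5, 2, -4, -4
d²: 1, 4, 25, 4, 16, 16; Σd² = 66
ρ = 1 − 6·66/(6·35) = 1 − 396/210 = -0.886

-0.886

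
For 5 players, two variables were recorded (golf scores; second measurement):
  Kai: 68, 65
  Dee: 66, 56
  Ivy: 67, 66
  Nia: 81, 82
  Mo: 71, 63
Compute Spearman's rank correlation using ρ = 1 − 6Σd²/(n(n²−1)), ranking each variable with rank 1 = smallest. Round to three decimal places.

0.600

Ranks of variable 1: 3, 1, 2, 5, 4
Ranks of variable 2: 3, 1, 4, 5, 2
d = r₁ − r₂: 0, 0, -2, 0, 2
d²: 0, 0, 4, 0, 4; Σd² = 8
ρ = 1 − 6·8/(5·24) = 1 − 48/120 = 0.600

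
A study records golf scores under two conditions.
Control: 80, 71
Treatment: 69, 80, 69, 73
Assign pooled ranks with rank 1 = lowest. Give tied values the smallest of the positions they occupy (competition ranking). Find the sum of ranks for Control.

8

Sorted (ascending): 69, 69, 71, 73, 80, 80
The 2 values of 69 occupy positions 1–2 → each gets rank 1.
The 2 values of 80 occupy positions 5–6 → each gets rank 5.
Control values → pooled ranks: 80→5, 71→3
Rank sum = 5 + 3 = 8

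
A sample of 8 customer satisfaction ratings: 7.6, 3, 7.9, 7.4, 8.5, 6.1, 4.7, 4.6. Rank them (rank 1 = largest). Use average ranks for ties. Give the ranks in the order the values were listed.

3, 8, 2, 4, 1, 5, 6, 7

Sorted (descending): 8.5, 7.9, 7.6, 7.4, 6.1, 4.7, 4.6, 3
No ties — each value takes its position as its rank.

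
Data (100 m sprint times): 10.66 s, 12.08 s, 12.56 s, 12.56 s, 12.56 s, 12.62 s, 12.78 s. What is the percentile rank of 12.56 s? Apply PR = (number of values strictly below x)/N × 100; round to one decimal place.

N = 7.
Strictly below 12.56: 2. Equal to 12.56: 3.
PR = 2/7 × 100 = 28.6

28.6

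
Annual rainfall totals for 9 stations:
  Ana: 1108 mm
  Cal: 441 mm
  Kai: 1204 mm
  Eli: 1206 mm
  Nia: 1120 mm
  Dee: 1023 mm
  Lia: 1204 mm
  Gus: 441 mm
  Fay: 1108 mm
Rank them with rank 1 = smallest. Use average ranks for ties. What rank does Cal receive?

1.5

Sorted (ascending): 441, 441, 1023, 1108, 1108, 1120, 1204, 1204, 1206
The 2 values of 441 occupy positions 1–2 → average rank (1+2)/2 = 1.5.
The 2 values of 1108 occupy positions 4–5 → average rank (4+5)/2 = 4.5.
The 2 values of 1204 occupy positions 7–8 → average rank (7+8)/2 = 7.5.
Cal has value 441 mm → rank 1.5.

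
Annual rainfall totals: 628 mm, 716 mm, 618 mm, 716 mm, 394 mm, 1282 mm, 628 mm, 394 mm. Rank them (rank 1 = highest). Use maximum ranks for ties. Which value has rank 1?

Sorted (descending): 1282, 716, 716, 628, 628, 618, 394, 394
The 2 values of 716 occupy positions 2–3 → each gets rank 3.
The 2 values of 628 occupy positions 4–5 → each gets rank 5.
The 2 values of 394 occupy positions 7–8 → each gets rank 8.
Rank 1 → value 1282.

1282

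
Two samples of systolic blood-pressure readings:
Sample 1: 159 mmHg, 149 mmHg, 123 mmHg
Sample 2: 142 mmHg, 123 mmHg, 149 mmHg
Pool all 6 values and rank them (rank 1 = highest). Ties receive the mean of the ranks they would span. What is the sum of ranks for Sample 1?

9

Sorted (descending): 159, 149, 149, 142, 123, 123
The 2 values of 149 occupy positions 2–3 → average rank (2+3)/2 = 2.5.
The 2 values of 123 occupy positions 5–6 → average rank (5+6)/2 = 5.5.
Sample 1 values → pooled ranks: 159→1, 149→2.5, 123→5.5
Rank sum = 1 + 2.5 + 5.5 = 9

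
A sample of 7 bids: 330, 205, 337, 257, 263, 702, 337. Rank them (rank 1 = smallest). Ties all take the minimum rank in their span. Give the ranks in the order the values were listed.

4, 1, 5, 2, 3, 7, 5

Sorted (ascending): 205, 257, 263, 330, 337, 337, 702
The 2 values of 337 occupy positions 5–6 → each gets rank 5.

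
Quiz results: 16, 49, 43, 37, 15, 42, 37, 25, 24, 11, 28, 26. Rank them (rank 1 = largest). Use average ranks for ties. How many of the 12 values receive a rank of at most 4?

3

Sorted (descending): 49, 43, 42, 37, 37, 28, 26, 25, 24, 16, 15, 11
The 2 values of 37 occupy positions 4–5 → average rank (4+5)/2 = 4.5.
Ranks ≤ 4: {1, 2, 3} → 3 values.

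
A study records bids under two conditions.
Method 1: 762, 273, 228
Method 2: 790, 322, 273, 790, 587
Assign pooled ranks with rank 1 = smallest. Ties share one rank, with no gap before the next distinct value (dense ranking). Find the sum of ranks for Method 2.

21

Sorted (ascending): 228, 273, 273, 322, 587, 762, 790, 790
The 2 values of 273 share dense rank 2.
The 2 values of 790 share dense rank 6.
Remaining distinct values take the next consecutive integers.
Method 2 values → pooled ranks: 790→6, 322→3, 273→2, 790→6, 587→4
Rank sum = 6 + 3 + 2 + 6 + 4 = 21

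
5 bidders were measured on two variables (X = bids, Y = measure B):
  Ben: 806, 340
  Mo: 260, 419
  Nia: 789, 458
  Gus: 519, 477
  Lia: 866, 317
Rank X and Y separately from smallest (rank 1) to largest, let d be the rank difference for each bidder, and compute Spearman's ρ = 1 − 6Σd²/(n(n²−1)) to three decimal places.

Ranks of variable 1: 4, 1, 3, 2, 5
Ranks of variable 2: 2, 3, 4, 5, 1
d = r₁ − r₂: 2, -2, -1, -3, 4
d²: 4, 4, 1, 9, 16; Σd² = 34
ρ = 1 − 6·34/(5·24) = 1 − 204/120 = -0.700

-0.700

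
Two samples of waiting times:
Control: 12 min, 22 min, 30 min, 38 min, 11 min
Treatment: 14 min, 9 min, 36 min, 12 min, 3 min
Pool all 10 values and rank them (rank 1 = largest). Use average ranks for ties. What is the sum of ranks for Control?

22.5

Sorted (descending): 38, 36, 30, 22, 14, 12, 12, 11, 9, 3
The 2 values of 12 occupy positions 6–7 → average rank (6+7)/2 = 6.5.
Control values → pooled ranks: 12→6.5, 22→4, 30→3, 38→1, 11→8
Rank sum = 6.5 + 4 + 3 + 1 + 8 = 22.5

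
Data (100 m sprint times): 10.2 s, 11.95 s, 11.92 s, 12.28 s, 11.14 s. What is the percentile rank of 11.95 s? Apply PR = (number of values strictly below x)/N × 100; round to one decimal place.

60.0

N = 5.
Strictly below 11.95: 3. Equal to 11.95: 1.
PR = 3/5 × 100 = 60.0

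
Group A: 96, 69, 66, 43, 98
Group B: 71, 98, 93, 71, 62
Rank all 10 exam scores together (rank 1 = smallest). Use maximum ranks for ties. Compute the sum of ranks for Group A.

26

Sorted (ascending): 43, 62, 66, 69, 71, 71, 93, 96, 98, 98
The 2 values of 71 occupy positions 5–6 → each gets rank 6.
The 2 values of 98 occupy positions 9–10 → each gets rank 10.
Group A values → pooled ranks: 96→8, 69→4, 66→3, 43→1, 98→10
Rank sum = 8 + 4 + 3 + 1 + 10 = 26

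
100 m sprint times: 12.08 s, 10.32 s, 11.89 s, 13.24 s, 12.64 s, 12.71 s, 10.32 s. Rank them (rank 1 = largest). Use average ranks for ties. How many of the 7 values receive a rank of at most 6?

Sorted (descending): 13.24, 12.71, 12.64, 12.08, 11.89, 10.32, 10.32
The 2 values of 10.32 occupy positions 6–7 → average rank (6+7)/2 = 6.5.
Ranks ≤ 6: {1, 2, 3, 4, 5} → 5 values.

5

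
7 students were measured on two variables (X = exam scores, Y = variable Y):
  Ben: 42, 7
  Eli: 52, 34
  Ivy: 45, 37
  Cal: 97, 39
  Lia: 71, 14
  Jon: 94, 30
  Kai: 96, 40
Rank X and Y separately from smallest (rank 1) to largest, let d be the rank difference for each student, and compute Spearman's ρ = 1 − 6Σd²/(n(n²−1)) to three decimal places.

Ranks of variable 1: 1, 3, 2, 7, 4, 5, 6
Ranks of variable 2: 1, 4, 5, 6, 2, 3, 7
d = r₁ − r₂: 0, -1, -3, 1, 2, 2, -1
d²: 0, 1, 9, 1, 4, 4, 1; Σd² = 20
ρ = 1 − 6·20/(7·48) = 1 − 120/336 = 0.643

0.643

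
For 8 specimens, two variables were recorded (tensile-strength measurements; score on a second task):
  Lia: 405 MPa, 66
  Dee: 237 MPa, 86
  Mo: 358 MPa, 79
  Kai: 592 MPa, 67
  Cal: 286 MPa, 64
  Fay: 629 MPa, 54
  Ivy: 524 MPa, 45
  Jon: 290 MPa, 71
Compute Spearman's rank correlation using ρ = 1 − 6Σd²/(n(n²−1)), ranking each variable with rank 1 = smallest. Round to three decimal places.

Ranks of variable 1: 5, 1, 4, 7, 2, 8, 6, 3
Ranks of variable 2: 4, 8, 7, 5, 3, 2, 1, 6
d = r₁ − r₂: 1, -7, -3, 2, -1, 6, 5, -3
d²: 1, 49, 9, 4, 1, 36, 25, 9; Σd² = 134
ρ = 1 − 6·134/(8·63) = 1 − 804/504 = -0.595

-0.595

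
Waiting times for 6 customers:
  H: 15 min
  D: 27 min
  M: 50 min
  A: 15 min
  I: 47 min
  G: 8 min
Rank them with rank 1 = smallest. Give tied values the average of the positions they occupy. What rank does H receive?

Sorted (ascending): 8, 15, 15, 27, 47, 50
The 2 values of 15 occupy positions 2–3 → average rank (2+3)/2 = 2.5.
H has value 15 min → rank 2.5.

2.5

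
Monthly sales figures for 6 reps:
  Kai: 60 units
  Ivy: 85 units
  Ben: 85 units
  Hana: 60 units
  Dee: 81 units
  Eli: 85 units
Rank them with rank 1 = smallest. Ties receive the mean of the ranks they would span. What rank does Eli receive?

5

Sorted (ascending): 60, 60, 81, 85, 85, 85
The 2 values of 60 occupy positions 1–2 → average rank (1+2)/2 = 1.5.
The 3 values of 85 occupy positions 4–6 → average rank 5.
Eli has value 85 units → rank 5.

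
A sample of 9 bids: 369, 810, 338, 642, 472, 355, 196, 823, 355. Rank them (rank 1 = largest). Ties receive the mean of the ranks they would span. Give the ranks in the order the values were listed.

5, 2, 8, 3, 4, 6.5, 9, 1, 6.5

Sorted (descending): 823, 810, 642, 472, 369, 355, 355, 338, 196
The 2 values of 355 occupy positions 6–7 → average rank (6+7)/2 = 6.5.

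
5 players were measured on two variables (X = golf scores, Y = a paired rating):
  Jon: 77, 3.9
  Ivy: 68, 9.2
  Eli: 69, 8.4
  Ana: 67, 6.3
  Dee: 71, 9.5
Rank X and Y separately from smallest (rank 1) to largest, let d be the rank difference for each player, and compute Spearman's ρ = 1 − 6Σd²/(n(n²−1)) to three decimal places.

Ranks of variable 1: 5, 2, 3, 1, 4
Ranks of variable 2: 1, 4, 3, 2, 5
d = r₁ − r₂: 4, -2, 0, -1, -1
d²: 16, 4, 0, 1, 1; Σd² = 22
ρ = 1 − 6·22/(5·24) = 1 − 132/120 = -0.100

-0.100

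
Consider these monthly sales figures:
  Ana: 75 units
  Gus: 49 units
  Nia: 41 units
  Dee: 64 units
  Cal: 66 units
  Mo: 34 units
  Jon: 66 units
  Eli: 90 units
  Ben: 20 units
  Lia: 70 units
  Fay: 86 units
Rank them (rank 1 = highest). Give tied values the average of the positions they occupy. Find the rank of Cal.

Sorted (descending): 90, 86, 75, 70, 66, 66, 64, 49, 41, 34, 20
The 2 values of 66 occupy positions 5–6 → average rank (5+6)/2 = 5.5.
Cal has value 66 units → rank 5.5.

5.5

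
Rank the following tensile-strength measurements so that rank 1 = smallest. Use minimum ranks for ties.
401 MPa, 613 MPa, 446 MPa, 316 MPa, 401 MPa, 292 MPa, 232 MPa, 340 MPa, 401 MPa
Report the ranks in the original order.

5, 9, 8, 3, 5, 2, 1, 4, 5

Sorted (ascending): 232, 292, 316, 340, 401, 401, 401, 446, 613
The 3 values of 401 occupy positions 5–7 → each gets rank 5.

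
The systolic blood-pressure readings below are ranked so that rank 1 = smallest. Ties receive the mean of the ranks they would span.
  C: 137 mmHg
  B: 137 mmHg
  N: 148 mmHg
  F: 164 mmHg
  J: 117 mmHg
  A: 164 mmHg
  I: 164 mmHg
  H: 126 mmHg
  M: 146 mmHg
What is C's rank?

Sorted (ascending): 117, 126, 137, 137, 146, 148, 164, 164, 164
The 2 values of 137 occupy positions 3–4 → average rank (3+4)/2 = 3.5.
The 3 values of 164 occupy positions 7–9 → average rank 8.
C has value 137 mmHg → rank 3.5.

3.5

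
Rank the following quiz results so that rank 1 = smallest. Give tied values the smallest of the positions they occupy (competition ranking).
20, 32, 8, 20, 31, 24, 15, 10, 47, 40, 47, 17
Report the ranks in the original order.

5, 9, 1, 5, 8, 7, 3, 2, 11, 10, 11, 4

Sorted (ascending): 8, 10, 15, 17, 20, 20, 24, 31, 32, 40, 47, 47
The 2 values of 20 occupy positions 5–6 → each gets rank 5.
The 2 values of 47 occupy positions 11–12 → each gets rank 11.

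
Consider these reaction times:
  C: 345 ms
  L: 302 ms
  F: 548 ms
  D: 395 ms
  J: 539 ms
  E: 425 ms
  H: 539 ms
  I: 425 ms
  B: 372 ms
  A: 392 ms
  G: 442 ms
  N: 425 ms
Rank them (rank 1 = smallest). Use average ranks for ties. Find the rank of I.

Sorted (ascending): 302, 345, 372, 392, 395, 425, 425, 425, 442, 539, 539, 548
The 3 values of 425 occupy positions 6–8 → average rank 7.
The 2 values of 539 occupy positions 10–11 → average rank (10+11)/2 = 10.5.
I has value 425 ms → rank 7.

7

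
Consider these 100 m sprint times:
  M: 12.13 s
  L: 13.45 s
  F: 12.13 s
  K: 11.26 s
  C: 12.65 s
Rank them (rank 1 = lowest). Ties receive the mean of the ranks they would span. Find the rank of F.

Sorted (ascending): 11.26, 12.13, 12.13, 12.65, 13.45
The 2 values of 12.13 occupy positions 2–3 → average rank (2+3)/2 = 2.5.
F has value 12.13 s → rank 2.5.

2.5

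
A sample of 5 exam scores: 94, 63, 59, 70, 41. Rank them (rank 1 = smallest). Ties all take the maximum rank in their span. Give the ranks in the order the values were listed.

5, 3, 2, 4, 1

Sorted (ascending): 41, 59, 63, 70, 94
No ties — each value takes its position as its rank.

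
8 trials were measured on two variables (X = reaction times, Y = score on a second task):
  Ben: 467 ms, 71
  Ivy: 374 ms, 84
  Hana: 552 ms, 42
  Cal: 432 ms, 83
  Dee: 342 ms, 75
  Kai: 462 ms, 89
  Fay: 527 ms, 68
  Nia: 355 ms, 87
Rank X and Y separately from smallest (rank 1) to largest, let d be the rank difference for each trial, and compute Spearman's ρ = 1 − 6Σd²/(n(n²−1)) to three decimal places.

Ranks of variable 1: 6, 3, 8, 4, 1, 5, 7, 2
Ranks of variable 2: 3, 6, 1, 5, 4, 8, 2, 7
d = r₁ − r₂: 3, -3, 7, -1, -3, -3, 5, -5
d²: 9, 9, 49, 1, 9, 9, 25, 25; Σd² = 136
ρ = 1 − 6·136/(8·63) = 1 − 816/504 = -0.619

-0.619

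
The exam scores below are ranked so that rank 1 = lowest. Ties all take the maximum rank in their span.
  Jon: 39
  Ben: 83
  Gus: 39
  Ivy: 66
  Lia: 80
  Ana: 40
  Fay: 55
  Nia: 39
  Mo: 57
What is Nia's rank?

3

Sorted (ascending): 39, 39, 39, 40, 55, 57, 66, 80, 83
The 3 values of 39 occupy positions 1–3 → each gets rank 3.
Nia has value 39 → rank 3.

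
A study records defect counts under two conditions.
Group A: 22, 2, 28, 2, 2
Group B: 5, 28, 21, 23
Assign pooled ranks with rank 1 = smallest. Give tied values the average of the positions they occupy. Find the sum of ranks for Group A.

Sorted (ascending): 2, 2, 2, 5, 21, 22, 23, 28, 28
The 3 values of 2 occupy positions 1–3 → average rank 2.
The 2 values of 28 occupy positions 8–9 → average rank (8+9)/2 = 8.5.
Group A values → pooled ranks: 22→6, 2→2, 28→8.5, 2→2, 2→2
Rank sum = 6 + 2 + 8.5 + 2 + 2 = 20.5

20.5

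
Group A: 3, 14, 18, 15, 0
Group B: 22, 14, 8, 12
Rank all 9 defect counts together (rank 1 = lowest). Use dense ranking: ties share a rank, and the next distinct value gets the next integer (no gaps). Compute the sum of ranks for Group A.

21

Sorted (ascending): 0, 3, 8, 12, 14, 14, 15, 18, 22
The 2 values of 14 share dense rank 5.
Remaining distinct values take the next consecutive integers.
Group A values → pooled ranks: 3→2, 14→5, 18→7, 15→6, 0→1
Rank sum = 2 + 5 + 7 + 6 + 1 = 21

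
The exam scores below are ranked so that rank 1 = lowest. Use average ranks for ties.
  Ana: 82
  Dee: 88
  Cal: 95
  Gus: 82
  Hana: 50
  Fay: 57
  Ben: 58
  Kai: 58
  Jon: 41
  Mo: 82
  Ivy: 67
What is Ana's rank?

Sorted (ascending): 41, 50, 57, 58, 58, 67, 82, 82, 82, 88, 95
The 2 values of 58 occupy positions 4–5 → average rank (4+5)/2 = 4.5.
The 3 values of 82 occupy positions 7–9 → average rank 8.
Ana has value 82 → rank 8.

8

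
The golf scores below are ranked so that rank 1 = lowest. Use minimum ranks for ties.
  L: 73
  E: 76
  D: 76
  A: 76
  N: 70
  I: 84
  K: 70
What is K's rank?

1

Sorted (ascending): 70, 70, 73, 76, 76, 76, 84
The 2 values of 70 occupy positions 1–2 → each gets rank 1.
The 3 values of 76 occupy positions 4–6 → each gets rank 4.
K has value 70 → rank 1.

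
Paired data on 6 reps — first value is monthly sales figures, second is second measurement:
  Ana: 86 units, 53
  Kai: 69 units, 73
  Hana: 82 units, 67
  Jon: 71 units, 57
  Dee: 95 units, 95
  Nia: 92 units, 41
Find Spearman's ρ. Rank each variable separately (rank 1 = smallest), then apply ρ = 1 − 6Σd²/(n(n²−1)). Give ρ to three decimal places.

Ranks of variable 1: 4, 1, 3, 2, 6, 5
Ranks of variable 2: 2, 5, 4, 3, 6, 1
d = r₁ − r₂: 2, -4, -1, -1, 0, 4
d²: 4, 16, 1, 1, 0, 16; Σd² = 38
ρ = 1 − 6·38/(6·35) = 1 − 228/210 = -0.086

-0.086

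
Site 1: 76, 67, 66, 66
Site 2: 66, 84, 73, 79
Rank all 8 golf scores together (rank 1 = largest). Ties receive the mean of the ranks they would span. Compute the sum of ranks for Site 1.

22

Sorted (descending): 84, 79, 76, 73, 67, 66, 66, 66
The 3 values of 66 occupy positions 6–8 → average rank 7.
Site 1 values → pooled ranks: 76→3, 67→5, 66→7, 66→7
Rank sum = 3 + 5 + 7 + 7 = 22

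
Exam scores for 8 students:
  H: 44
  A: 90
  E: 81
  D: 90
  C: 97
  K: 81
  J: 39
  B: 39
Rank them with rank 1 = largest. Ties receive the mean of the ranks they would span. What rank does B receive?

7.5

Sorted (descending): 97, 90, 90, 81, 81, 44, 39, 39
The 2 values of 90 occupy positions 2–3 → average rank (2+3)/2 = 2.5.
The 2 values of 81 occupy positions 4–5 → average rank (4+5)/2 = 4.5.
The 2 values of 39 occupy positions 7–8 → average rank (7+8)/2 = 7.5.
B has value 39 → rank 7.5.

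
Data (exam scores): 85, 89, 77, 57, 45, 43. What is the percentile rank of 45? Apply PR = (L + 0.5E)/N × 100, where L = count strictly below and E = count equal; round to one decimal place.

25.0

N = 6.
Strictly below 45: 1. Equal to 45: 1.
PR = (1 + 0.5·1)/6 × 100 = 25.0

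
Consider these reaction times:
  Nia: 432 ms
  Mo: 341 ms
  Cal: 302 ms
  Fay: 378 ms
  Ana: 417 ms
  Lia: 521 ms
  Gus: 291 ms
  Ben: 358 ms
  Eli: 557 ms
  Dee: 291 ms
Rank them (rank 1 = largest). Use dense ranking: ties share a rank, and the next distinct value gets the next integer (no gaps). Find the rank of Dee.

9

Sorted (descending): 557, 521, 432, 417, 378, 358, 341, 302, 291, 291
The 2 values of 291 share dense rank 9.
Remaining distinct values take the next consecutive integers.
Dee has value 291 ms → rank 9.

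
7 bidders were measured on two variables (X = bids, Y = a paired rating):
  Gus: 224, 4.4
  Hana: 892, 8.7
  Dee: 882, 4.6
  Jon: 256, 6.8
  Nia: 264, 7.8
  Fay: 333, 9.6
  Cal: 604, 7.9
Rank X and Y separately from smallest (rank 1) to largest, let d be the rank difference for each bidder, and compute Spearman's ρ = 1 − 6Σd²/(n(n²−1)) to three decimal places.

0.500

Ranks of variable 1: 1, 7, 6, 2, 3, 4, 5
Ranks of variable 2: 1, 6, 2, 3, 4, 7, 5
d = r₁ − r₂: 0, 1, 4, -1, -1, -3, 0
d²: 0, 1, 16, 1, 1, 9, 0; Σd² = 28
ρ = 1 − 6·28/(7·48) = 1 − 168/336 = 0.500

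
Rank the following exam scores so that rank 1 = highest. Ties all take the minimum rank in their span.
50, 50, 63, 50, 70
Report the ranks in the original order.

Sorted (descending): 70, 63, 50, 50, 50
The 3 values of 50 occupy positions 3–5 → each gets rank 3.

3, 3, 2, 3, 1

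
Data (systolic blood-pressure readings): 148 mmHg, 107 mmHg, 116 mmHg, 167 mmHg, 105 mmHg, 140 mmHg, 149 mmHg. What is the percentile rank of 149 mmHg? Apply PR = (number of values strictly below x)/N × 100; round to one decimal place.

71.4

N = 7.
Strictly below 149: 5. Equal to 149: 1.
PR = 5/7 × 100 = 71.4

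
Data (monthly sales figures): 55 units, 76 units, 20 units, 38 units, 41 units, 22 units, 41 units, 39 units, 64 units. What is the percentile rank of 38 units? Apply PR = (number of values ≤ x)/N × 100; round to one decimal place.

33.3

N = 9.
Strictly below 38: 2. Equal to 38: 1.
PR = 3/9 × 100 = 33.3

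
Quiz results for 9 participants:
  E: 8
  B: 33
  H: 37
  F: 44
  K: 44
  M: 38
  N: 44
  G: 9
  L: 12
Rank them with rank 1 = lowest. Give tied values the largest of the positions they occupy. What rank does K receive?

9

Sorted (ascending): 8, 9, 12, 33, 37, 38, 44, 44, 44
The 3 values of 44 occupy positions 7–9 → each gets rank 9.
K has value 44 → rank 9.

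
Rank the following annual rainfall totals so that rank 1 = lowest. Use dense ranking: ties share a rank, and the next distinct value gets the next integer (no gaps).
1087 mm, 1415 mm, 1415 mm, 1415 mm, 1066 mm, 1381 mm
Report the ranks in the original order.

Sorted (ascending): 1066, 1087, 1381, 1415, 1415, 1415
The 3 values of 1415 share dense rank 4.
Remaining distinct values take the next consecutive integers.

2, 4, 4, 4, 1, 3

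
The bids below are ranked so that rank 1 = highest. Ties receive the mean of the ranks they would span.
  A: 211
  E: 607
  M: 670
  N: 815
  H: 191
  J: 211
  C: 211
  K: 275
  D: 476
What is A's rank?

7

Sorted (descending): 815, 670, 607, 476, 275, 211, 211, 211, 191
The 3 values of 211 occupy positions 6–8 → average rank 7.
A has value 211 → rank 7.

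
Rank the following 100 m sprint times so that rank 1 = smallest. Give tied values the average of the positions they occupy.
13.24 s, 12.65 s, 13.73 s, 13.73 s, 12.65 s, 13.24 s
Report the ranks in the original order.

3.5, 1.5, 5.5, 5.5, 1.5, 3.5

Sorted (ascending): 12.65, 12.65, 13.24, 13.24, 13.73, 13.73
The 2 values of 12.65 occupy positions 1–2 → average rank (1+2)/2 = 1.5.
The 2 values of 13.24 occupy positions 3–4 → average rank (3+4)/2 = 3.5.
The 2 values of 13.73 occupy positions 5–6 → average rank (5+6)/2 = 5.5.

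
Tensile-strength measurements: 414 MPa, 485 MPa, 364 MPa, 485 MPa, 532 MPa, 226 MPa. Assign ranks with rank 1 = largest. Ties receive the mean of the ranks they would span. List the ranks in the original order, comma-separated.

4, 2.5, 5, 2.5, 1, 6

Sorted (descending): 532, 485, 485, 414, 364, 226
The 2 values of 485 occupy positions 2–3 → average rank (2+3)/2 = 2.5.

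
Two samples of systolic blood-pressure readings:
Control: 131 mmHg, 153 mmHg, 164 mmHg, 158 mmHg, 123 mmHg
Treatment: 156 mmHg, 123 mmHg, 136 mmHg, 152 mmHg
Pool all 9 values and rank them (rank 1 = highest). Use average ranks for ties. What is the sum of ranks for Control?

22.5

Sorted (descending): 164, 158, 156, 153, 152, 136, 131, 123, 123
The 2 values of 123 occupy positions 8–9 → average rank (8+9)/2 = 8.5.
Control values → pooled ranks: 131→7, 153→4, 164→1, 158→2, 123→8.5
Rank sum = 7 + 4 + 1 + 2 + 8.5 = 22.5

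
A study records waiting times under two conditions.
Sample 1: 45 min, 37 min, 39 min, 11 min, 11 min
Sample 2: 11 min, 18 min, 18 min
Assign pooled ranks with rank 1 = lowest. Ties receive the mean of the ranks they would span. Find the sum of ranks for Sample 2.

11

Sorted (ascending): 11, 11, 11, 18, 18, 37, 39, 45
The 3 values of 11 occupy positions 1–3 → average rank 2.
The 2 values of 18 occupy positions 4–5 → average rank (4+5)/2 = 4.5.
Sample 2 values → pooled ranks: 11→2, 18→4.5, 18→4.5
Rank sum = 2 + 4.5 + 4.5 = 11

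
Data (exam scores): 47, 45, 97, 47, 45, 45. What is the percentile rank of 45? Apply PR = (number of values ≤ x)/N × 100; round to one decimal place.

N = 6.
Strictly below 45: 0. Equal to 45: 3.
PR = 3/6 × 100 = 50.0

50.0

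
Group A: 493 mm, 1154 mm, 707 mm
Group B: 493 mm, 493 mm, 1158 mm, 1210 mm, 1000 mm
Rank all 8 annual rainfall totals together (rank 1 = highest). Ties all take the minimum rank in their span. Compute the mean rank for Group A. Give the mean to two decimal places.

4.67

Sorted (descending): 1210, 1158, 1154, 1000, 707, 493, 493, 493
The 3 values of 493 occupy positions 6–8 → each gets rank 6.
Group A values → pooled ranks: 493→6, 1154→3, 707→5
Mean rank = (6 + 3 + 5) / 3 = 4.67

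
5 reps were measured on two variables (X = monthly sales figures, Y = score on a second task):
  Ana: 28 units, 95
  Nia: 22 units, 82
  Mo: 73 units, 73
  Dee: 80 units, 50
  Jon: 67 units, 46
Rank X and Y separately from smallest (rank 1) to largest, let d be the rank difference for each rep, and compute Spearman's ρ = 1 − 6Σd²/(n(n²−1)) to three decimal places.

-0.600

Ranks of variable 1: 2, 1, 4, 5, 3
Ranks of variable 2: 5, 4, 3, 2, 1
d = r₁ − r₂: -3, -3, 1, 3, 2
d²: 9, 9, 1, 9, 4; Σd² = 32
ρ = 1 − 6·32/(5·24) = 1 − 192/120 = -0.600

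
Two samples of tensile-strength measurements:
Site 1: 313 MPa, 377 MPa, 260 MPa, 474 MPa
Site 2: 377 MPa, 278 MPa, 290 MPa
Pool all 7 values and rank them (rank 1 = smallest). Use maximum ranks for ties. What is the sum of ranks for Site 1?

18

Sorted (ascending): 260, 278, 290, 313, 377, 377, 474
The 2 values of 377 occupy positions 5–6 → each gets rank 6.
Site 1 values → pooled ranks: 313→4, 377→6, 260→1, 474→7
Rank sum = 4 + 6 + 1 + 7 = 18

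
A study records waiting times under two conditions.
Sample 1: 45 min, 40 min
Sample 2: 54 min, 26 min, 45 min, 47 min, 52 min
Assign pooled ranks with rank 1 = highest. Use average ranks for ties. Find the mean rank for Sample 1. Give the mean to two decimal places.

Sorted (descending): 54, 52, 47, 45, 45, 40, 26
The 2 values of 45 occupy positions 4–5 → average rank (4+5)/2 = 4.5.
Sample 1 values → pooled ranks: 45→4.5, 40→6
Mean rank = (4.5 + 6) / 2 = 5.25

5.25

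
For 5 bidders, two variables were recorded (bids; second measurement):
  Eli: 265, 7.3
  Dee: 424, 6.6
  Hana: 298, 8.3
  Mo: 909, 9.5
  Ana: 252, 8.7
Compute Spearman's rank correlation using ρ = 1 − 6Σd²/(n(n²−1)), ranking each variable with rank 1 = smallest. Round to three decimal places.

0.100

Ranks of variable 1: 2, 4, 3, 5, 1
Ranks of variable 2: 2, 1, 3, 5, 4
d = r₁ − r₂: 0, 3, 0, 0, -3
d²: 0, 9, 0, 0, 9; Σd² = 18
ρ = 1 − 6·18/(5·24) = 1 − 108/120 = 0.100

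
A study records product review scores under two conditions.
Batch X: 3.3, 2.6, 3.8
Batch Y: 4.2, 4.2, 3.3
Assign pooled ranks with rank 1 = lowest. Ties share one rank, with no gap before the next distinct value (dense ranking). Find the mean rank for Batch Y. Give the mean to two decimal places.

3.33

Sorted (ascending): 2.6, 3.3, 3.3, 3.8, 4.2, 4.2
The 2 values of 3.3 share dense rank 2.
The 2 values of 4.2 share dense rank 4.
Remaining distinct values take the next consecutive integers.
Batch Y values → pooled ranks: 4.2→4, 4.2→4, 3.3→2
Mean rank = (4 + 4 + 2) / 3 = 3.33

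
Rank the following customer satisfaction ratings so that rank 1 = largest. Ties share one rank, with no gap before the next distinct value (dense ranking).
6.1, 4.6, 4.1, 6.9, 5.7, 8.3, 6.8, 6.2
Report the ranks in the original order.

5, 7, 8, 2, 6, 1, 3, 4

Sorted (descending): 8.3, 6.9, 6.8, 6.2, 6.1, 5.7, 4.6, 4.1
No ties — each value takes its position as its rank.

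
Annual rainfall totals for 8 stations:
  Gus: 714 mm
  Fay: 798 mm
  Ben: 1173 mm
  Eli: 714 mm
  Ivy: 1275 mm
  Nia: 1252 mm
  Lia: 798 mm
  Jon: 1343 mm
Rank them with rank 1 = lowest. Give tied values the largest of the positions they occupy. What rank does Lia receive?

Sorted (ascending): 714, 714, 798, 798, 1173, 1252, 1275, 1343
The 2 values of 714 occupy positions 1–2 → each gets rank 2.
The 2 values of 798 occupy positions 3–4 → each gets rank 4.
Lia has value 798 mm → rank 4.

4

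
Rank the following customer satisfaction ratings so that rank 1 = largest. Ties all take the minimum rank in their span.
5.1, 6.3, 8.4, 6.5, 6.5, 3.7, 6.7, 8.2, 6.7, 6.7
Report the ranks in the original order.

9, 8, 1, 6, 6, 10, 3, 2, 3, 3

Sorted (descending): 8.4, 8.2, 6.7, 6.7, 6.7, 6.5, 6.5, 6.3, 5.1, 3.7
The 3 values of 6.7 occupy positions 3–5 → each gets rank 3.
The 2 values of 6.5 occupy positions 6–7 → each gets rank 6.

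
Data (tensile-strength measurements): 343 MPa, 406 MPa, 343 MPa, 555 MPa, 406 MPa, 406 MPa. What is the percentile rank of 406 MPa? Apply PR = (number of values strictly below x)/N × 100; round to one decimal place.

N = 6.
Strictly below 406: 2. Equal to 406: 3.
PR = 2/6 × 100 = 33.3

33.3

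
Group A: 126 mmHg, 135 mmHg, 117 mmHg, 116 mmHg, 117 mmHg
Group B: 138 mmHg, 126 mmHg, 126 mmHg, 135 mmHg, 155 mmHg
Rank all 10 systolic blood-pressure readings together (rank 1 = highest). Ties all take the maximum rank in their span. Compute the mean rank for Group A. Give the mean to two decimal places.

7.80

Sorted (descending): 155, 138, 135, 135, 126, 126, 126, 117, 117, 116
The 2 values of 135 occupy positions 3–4 → each gets rank 4.
The 3 values of 126 occupy positions 5–7 → each gets rank 7.
The 2 values of 117 occupy positions 8–9 → each gets rank 9.
Group A values → pooled ranks: 126→7, 135→4, 117→9, 116→10, 117→9
Mean rank = (7 + 4 + 9 + 10 + 9) / 5 = 7.80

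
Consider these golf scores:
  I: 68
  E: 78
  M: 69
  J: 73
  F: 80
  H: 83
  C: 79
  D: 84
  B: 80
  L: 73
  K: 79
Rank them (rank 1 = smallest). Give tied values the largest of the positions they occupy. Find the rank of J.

4

Sorted (ascending): 68, 69, 73, 73, 78, 79, 79, 80, 80, 83, 84
The 2 values of 73 occupy positions 3–4 → each gets rank 4.
The 2 values of 79 occupy positions 6–7 → each gets rank 7.
The 2 values of 80 occupy positions 8–9 → each gets rank 9.
J has value 73 → rank 4.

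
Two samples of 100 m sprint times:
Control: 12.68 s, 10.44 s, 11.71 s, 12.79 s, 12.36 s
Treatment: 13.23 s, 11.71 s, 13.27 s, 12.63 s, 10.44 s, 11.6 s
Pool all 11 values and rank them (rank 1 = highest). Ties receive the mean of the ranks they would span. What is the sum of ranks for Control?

31

Sorted (descending): 13.27, 13.23, 12.79, 12.68, 12.63, 12.36, 11.71, 11.71, 11.6, 10.44, 10.44
The 2 values of 11.71 occupy positions 7–8 → average rank (7+8)/2 = 7.5.
The 2 values of 10.44 occupy positions 10–11 → average rank (10+11)/2 = 10.5.
Control values → pooled ranks: 12.68→4, 10.44→10.5, 11.71→7.5, 12.79→3, 12.36→6
Rank sum = 4 + 10.5 + 7.5 + 3 + 6 = 31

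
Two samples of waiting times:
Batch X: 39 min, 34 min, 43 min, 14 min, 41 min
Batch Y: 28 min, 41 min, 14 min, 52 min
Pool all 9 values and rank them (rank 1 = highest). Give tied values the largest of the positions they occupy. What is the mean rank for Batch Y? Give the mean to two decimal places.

Sorted (descending): 52, 43, 41, 41, 39, 34, 28, 14, 14
The 2 values of 41 occupy positions 3–4 → each gets rank 4.
The 2 values of 14 occupy positions 8–9 → each gets rank 9.
Batch Y values → pooled ranks: 28→7, 41→4, 14→9, 52→1
Mean rank = (7 + 4 + 9 + 1) / 4 = 5.25

5.25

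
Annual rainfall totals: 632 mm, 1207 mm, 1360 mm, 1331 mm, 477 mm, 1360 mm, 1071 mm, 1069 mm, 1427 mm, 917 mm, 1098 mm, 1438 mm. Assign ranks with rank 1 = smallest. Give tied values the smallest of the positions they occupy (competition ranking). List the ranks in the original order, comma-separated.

2, 7, 9, 8, 1, 9, 5, 4, 11, 3, 6, 12

Sorted (ascending): 477, 632, 917, 1069, 1071, 1098, 1207, 1331, 1360, 1360, 1427, 1438
The 2 values of 1360 occupy positions 9–10 → each gets rank 9.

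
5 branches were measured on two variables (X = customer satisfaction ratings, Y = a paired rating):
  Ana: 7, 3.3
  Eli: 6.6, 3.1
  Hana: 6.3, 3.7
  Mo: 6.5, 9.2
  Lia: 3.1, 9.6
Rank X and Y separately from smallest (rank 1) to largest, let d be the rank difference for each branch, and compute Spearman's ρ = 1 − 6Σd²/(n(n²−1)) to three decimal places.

Ranks of variable 1: 5, 4, 2, 3, 1
Ranks of variable 2: 2, 1, 3, 4, 5
d = r₁ − r₂: 3, 3, -1, -1, -4
d²: 9, 9, 1, 1, 16; Σd² = 36
ρ = 1 − 6·36/(5·24) = 1 − 216/120 = -0.800

-0.800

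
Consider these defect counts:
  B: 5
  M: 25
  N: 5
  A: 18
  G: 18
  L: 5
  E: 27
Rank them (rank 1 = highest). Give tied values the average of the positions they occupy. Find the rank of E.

Sorted (descending): 27, 25, 18, 18, 5, 5, 5
The 2 values of 18 occupy positions 3–4 → average rank (3+4)/2 = 3.5.
The 3 values of 5 occupy positions 5–7 → average rank 6.
E has value 27 → rank 1.

1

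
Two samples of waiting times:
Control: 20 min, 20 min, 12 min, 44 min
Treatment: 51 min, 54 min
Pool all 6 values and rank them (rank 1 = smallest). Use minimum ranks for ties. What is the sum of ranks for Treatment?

Sorted (ascending): 12, 20, 20, 44, 51, 54
The 2 values of 20 occupy positions 2–3 → each gets rank 2.
Treatment values → pooled ranks: 51→5, 54→6
Rank sum = 5 + 6 = 11

11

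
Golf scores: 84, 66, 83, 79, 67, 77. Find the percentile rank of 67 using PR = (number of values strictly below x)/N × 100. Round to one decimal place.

N = 6.
Strictly below 67: 1. Equal to 67: 1.
PR = 1/6 × 100 = 16.7

16.7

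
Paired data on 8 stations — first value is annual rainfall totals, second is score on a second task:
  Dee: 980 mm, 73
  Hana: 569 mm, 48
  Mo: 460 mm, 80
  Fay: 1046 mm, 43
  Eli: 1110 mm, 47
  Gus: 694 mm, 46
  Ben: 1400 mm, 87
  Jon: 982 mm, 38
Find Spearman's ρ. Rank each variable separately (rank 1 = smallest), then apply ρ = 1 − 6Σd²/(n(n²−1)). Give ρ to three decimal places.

-0.071

Ranks of variable 1: 4, 2, 1, 6, 7, 3, 8, 5
Ranks of variable 2: 6, 5, 7, 2, 4, 3, 8, 1
d = r₁ − r₂: -2, -3, -6, 4, 3, 0, 0, 4
d²: 4, 9, 36, 16, 9, 0, 0, 16; Σd² = 90
ρ = 1 − 6·90/(8·63) = 1 − 540/504 = -0.071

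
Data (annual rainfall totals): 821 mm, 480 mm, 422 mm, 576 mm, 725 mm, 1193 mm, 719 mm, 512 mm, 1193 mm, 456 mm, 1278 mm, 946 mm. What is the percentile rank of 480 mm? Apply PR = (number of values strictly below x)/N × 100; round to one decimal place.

N = 12.
Strictly below 480: 2. Equal to 480: 1.
PR = 2/12 × 100 = 16.7

16.7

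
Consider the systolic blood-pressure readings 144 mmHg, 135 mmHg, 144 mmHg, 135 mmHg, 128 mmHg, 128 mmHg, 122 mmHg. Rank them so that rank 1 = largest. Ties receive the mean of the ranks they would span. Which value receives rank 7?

Sorted (descending): 144, 144, 135, 135, 128, 128, 122
The 2 values of 144 occupy positions 1–2 → average rank (1+2)/2 = 1.5.
The 2 values of 135 occupy positions 3–4 → average rank (3+4)/2 = 3.5.
The 2 values of 128 occupy positions 5–6 → average rank (5+6)/2 = 5.5.
Rank 7 → value 122.

122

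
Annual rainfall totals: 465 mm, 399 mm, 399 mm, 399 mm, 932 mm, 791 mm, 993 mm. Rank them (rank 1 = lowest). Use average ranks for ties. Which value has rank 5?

791

Sorted (ascending): 399, 399, 399, 465, 791, 932, 993
The 3 values of 399 occupy positions 1–3 → average rank 2.
Rank 5 → value 791.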